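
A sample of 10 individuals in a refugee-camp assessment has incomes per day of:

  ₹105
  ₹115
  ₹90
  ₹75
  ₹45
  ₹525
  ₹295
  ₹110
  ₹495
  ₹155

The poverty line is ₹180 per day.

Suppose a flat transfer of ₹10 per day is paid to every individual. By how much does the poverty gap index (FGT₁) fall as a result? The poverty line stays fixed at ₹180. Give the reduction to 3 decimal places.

0.039

Before: below the line — ₹45, ₹75, ₹90, ₹105, ₹110, ₹115, ₹155; poverty gap index (FGT₁) = 0.31389.
After the ₹10 transfer: below the line — ₹55, ₹85, ₹100, ₹115, ₹120, ₹125, ₹165; poverty gap index (FGT₁) = 0.27500.
Reduction = 0.31389 − 0.27500 = 0.039.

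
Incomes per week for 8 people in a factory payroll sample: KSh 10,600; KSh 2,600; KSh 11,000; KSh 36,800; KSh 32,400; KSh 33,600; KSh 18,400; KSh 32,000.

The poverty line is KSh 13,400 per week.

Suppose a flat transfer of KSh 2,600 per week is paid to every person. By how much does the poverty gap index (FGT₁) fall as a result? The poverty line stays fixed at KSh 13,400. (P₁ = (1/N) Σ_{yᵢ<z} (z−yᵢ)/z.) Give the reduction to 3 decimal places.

0.071

Before: below the line — KSh 2,600, KSh 10,600, KSh 11,000; poverty gap index (FGT₁) = 0.14925.
After the KSh 2,600 transfer: below the line — KSh 5,200, KSh 13,200; poverty gap index (FGT₁) = 0.07836.
Reduction = 0.14925 − 0.07836 = 0.071.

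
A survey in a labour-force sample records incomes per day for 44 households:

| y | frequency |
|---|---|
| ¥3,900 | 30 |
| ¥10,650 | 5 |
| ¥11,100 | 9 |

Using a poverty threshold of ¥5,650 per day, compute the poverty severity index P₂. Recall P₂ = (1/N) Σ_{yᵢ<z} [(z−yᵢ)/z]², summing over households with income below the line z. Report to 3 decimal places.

0.065

Incomes under z: 30×¥3,900 (q = 30 of N = 44).
Normalized shortfalls: (5650−3900)/5650 = 0.3097 (×30).
Squared: 0.0959 (×30).
Sum = 2.878064; P₂ = 2.878064 / 44 = 0.065.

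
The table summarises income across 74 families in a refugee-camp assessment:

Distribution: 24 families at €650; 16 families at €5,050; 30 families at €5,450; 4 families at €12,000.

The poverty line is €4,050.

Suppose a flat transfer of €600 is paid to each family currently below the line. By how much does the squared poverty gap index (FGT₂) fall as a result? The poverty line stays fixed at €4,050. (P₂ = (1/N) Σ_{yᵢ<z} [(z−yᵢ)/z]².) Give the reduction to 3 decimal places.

Before: below the line — 24×€650; squared poverty gap index (FGT₂) = 0.22857.
After the €600 transfer: below the line — 24×€1,250; squared poverty gap index (FGT₂) = 0.15502.
Reduction = 0.22857 − 0.15502 = 0.074.

0.074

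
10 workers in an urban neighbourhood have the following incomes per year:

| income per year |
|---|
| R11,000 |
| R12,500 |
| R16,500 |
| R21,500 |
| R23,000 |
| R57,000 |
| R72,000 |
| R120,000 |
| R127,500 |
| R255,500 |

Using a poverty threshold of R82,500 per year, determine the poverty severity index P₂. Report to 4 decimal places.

Below the line: R11,000, R12,500, R16,500, R21,500, R23,000, R57,000, R72,000 (q = 7 of N = 10).
Relative gaps: (82500−11000)/82500 = 0.8667; (82500−12500)/82500 = 0.8485; (82500−16500)/82500 = 0.8000; (82500−21500)/82500 = 0.7394; (82500−23000)/82500 = 0.7212; (82500−57000)/82500 = 0.3091; (82500−72000)/82500 = 0.1273.
Squared: 0.7511; 0.7199; 0.6400; 0.5467; 0.5201; 0.0955; 0.0162.
Sum = 3.289624; P₂ = 3.289624 / 10 = 0.3290.

0.3290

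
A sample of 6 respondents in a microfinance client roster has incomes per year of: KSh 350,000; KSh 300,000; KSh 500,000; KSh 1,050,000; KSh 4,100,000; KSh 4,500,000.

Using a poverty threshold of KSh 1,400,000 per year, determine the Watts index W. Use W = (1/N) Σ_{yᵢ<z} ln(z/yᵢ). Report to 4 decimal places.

0.7073

Poor units: KSh 300,000, KSh 350,000, KSh 500,000, KSh 1,050,000 (q = 4 of N = 6).
Log shortfalls: ln(1400000/300000) = 1.5404; ln(1400000/350000) = 1.3863; ln(1400000/500000) = 1.0296; ln(1400000/1050000) = 0.2877.
W = 4.244041 / 6 = 0.7073.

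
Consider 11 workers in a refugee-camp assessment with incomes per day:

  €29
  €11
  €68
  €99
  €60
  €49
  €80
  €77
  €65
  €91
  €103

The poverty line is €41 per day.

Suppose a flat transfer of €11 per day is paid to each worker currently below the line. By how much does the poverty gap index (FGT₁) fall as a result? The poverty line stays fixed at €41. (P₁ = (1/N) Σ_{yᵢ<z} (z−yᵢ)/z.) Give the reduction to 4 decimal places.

0.0488

Before: below the line — €11, €29; poverty gap index (FGT₁) = 0.093126.
After the €11 transfer: below the line — €22, €40; poverty gap index (FGT₁) = 0.044346.
Reduction = 0.093126 − 0.044346 = 0.0488.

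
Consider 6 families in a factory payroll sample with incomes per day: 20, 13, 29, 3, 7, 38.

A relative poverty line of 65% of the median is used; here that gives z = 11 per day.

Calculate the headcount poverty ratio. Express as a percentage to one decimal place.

33.3%

2 of the 6 families have income below 11.
H = 2/6 = 33.3%.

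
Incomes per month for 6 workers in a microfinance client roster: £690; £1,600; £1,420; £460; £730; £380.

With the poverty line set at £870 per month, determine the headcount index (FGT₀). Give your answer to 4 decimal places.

4 of the 6 workers have income below £870.
H = 4/6 = 0.6667.

0.6667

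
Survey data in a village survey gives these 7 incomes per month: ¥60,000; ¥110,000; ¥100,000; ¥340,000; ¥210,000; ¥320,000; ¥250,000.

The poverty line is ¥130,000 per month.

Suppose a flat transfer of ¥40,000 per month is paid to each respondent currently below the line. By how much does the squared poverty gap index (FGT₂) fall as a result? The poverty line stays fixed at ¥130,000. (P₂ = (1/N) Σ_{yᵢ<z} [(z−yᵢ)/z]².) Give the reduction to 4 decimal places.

Before: below the line — ¥60,000, ¥100,000, ¥110,000; squared poverty gap index (FGT₂) = 0.052409.
After the ¥40,000 transfer: below the line — ¥100,000; squared poverty gap index (FGT₂) = 0.007608.
Reduction = 0.052409 − 0.007608 = 0.0448.

0.0448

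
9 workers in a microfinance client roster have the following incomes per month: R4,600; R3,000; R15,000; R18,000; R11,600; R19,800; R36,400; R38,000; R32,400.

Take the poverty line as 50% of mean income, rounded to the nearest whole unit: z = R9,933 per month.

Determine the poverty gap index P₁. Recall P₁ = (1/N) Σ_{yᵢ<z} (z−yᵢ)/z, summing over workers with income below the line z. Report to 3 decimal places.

Poor units: R3,000, R4,600 (q = 2 of N = 9).
Relative gaps: (9933−3000)/9933 = 0.6980; (9933−4600)/9933 = 0.5369.
Sum of shortfalls = 1.234874; P₁ averages over all N: 1.234874 / 9 = 0.137.

0.137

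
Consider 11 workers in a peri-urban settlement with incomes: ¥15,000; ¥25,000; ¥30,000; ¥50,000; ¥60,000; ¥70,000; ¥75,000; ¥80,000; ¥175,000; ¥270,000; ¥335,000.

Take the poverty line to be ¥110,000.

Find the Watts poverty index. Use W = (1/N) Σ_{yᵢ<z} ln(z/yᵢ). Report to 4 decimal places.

0.6656

Below z: ¥15,000, ¥25,000, ¥30,000, ¥50,000, ¥60,000, ¥70,000, ¥75,000, ¥80,000 (q = 8 of N = 11).
Log gaps: ln(110000/15000) = 1.9924; ln(110000/25000) = 1.4816; ln(110000/30000) = 1.2993; ln(110000/50000) = 0.7885; ln(110000/60000) = 0.6061; ln(110000/70000) = 0.4520; ln(110000/75000) = 0.3830; ln(110000/80000) = 0.3185.
W = 7.321342 / 11 = 0.6656.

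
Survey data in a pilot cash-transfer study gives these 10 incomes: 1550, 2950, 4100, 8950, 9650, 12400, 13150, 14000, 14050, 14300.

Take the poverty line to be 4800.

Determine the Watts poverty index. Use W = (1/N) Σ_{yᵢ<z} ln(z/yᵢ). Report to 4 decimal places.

0.1775

Below z: 1550, 2950, 4100 (q = 3 of N = 10).
Log gaps: ln(4800/1550) = 1.1304; ln(4800/2950) = 0.4868; ln(4800/4100) = 0.1576.
W = 1.774801 / 10 = 0.1775.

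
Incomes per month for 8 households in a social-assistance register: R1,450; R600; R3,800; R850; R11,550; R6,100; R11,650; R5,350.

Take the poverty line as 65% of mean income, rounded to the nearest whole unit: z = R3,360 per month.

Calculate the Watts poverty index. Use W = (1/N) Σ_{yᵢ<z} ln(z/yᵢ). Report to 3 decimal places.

Incomes under z: R600, R850, R1,450 (q = 3 of N = 8).
Log gaps: ln(3360/600) = 1.7228; ln(3360/850) = 1.3745; ln(3360/1450) = 0.8404.
W = 3.937604 / 8 = 0.492.

0.492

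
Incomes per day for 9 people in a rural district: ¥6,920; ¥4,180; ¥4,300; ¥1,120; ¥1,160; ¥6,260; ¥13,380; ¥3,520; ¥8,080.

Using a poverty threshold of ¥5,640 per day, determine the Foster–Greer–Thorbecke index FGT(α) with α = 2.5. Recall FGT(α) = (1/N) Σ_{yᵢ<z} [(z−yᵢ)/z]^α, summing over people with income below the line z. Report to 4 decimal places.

0.1428

Below z: ¥1,120, ¥1,160, ¥3,520, ¥4,180, ¥4,300 (q = 5 of N = 9).
Relative gaps: (5640−1120)/5640 = 0.8014; (5640−1160)/5640 = 0.7943; (5640−3520)/5640 = 0.3759; (5640−4180)/5640 = 0.2589; (5640−4300)/5640 = 0.2376.
Raised to α = 2.5: 0.57497; 0.56234; 0.08662; 0.03409; 0.02751.
Sum = 1.285546; FGT(2.5) = 1.285546 / 9 = 0.1428.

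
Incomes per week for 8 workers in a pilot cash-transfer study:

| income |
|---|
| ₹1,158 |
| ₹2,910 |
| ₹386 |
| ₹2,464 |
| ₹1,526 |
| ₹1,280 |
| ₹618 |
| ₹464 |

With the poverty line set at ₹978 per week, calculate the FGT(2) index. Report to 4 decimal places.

Poor units: ₹386, ₹464, ₹618 (q = 3 of N = 8).
Shortfall ratios: (978−386)/978 = 0.6053; (978−464)/978 = 0.5256; (978−618)/978 = 0.3681.
Squared: 0.3664; 0.2762; 0.1355.
Sum = 0.778121; P₂ = 0.778121 / 8 = 0.0973.

0.0973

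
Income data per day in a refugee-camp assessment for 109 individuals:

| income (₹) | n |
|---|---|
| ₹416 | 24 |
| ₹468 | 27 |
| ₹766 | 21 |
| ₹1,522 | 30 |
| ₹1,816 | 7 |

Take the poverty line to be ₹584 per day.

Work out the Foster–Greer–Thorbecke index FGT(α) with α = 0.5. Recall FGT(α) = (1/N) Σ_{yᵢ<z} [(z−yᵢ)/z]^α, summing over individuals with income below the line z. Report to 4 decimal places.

Incomes under z: 24×₹416, 27×₹468 (q = 51 of N = 109).
Shortfall ratios: (584−416)/584 = 0.2877 (×24); (584−468)/584 = 0.1986 (×27).
Raised to α = 0.5: 0.53635 (×24); 0.44568 (×27).
Sum = 24.905742; FGT(0.5) = 24.905742 / 109 = 0.2285.

0.2285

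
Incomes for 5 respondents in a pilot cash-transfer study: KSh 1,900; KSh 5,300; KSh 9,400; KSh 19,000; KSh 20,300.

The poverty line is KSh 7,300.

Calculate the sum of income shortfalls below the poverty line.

Below the line: KSh 1,900, KSh 5,300 (q = 2 of N = 5).
Individual gaps: 7300−1900 = 5400; 7300−5300 = 2000.
Aggregate gap = KSh 7,400.

KSh 7,400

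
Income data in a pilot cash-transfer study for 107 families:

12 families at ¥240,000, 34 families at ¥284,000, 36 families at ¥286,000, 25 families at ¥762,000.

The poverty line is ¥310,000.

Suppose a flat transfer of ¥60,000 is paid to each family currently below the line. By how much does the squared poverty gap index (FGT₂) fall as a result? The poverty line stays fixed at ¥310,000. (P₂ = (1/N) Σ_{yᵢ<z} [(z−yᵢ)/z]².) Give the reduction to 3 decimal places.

0.010

Before: below the line — 12×¥240,000, 34×¥284,000, 36×¥286,000; squared poverty gap index (FGT₂) = 0.00997.
After the ¥60,000 transfer: below the line — 12×¥300,000; squared poverty gap index (FGT₂) = 0.00012.
Reduction = 0.00997 − 0.00012 = 0.010.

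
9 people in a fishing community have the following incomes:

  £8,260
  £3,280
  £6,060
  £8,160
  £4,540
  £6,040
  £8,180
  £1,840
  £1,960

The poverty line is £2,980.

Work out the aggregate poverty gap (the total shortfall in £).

£2,160

Below z: £1,840, £1,960 (q = 2 of N = 9).
Individual gaps: 2980−1840 = 1140; 2980−1960 = 1020.
Aggregate gap = £2,160.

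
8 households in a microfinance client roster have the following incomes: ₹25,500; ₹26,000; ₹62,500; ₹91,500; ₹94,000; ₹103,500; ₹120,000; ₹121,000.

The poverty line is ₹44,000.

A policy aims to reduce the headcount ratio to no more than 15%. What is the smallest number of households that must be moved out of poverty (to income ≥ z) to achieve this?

2 of the 8 households are poor, so H = 2/8 = 0.250.
A headcount ratio of at most 15% allows at most ⌊0.15 × 8⌋ = 1 poor households.
So at least 2 − 1 = 1 must be lifted.

1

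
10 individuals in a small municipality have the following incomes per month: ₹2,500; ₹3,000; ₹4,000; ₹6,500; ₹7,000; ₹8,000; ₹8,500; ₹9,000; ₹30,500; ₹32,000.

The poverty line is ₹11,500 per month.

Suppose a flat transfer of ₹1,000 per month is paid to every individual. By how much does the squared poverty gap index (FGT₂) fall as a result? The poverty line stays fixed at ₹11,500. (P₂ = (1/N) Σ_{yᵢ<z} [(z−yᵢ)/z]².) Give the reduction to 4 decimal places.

0.0597

Before: below the line — ₹2,500, ₹3,000, ₹4,000, ₹6,500, ₹7,000, ₹8,000, ₹8,500, ₹9,000; squared poverty gap index (FGT₂) = 0.213422.
After the ₹1,000 transfer: below the line — ₹3,500, ₹4,000, ₹5,000, ₹7,500, ₹8,000, ₹9,000, ₹9,500, ₹10,000; squared poverty gap index (FGT₂) = 0.153686.
Reduction = 0.213422 − 0.153686 = 0.0597.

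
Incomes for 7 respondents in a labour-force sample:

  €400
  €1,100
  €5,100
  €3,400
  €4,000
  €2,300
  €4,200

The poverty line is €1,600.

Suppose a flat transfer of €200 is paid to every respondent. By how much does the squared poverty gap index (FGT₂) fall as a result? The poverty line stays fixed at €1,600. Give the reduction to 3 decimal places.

0.033

Before: below the line — €400, €1,100; squared poverty gap index (FGT₂) = 0.09431.
After the €200 transfer: below the line — €600, €1,300; squared poverty gap index (FGT₂) = 0.06083.
Reduction = 0.09431 − 0.06083 = 0.033.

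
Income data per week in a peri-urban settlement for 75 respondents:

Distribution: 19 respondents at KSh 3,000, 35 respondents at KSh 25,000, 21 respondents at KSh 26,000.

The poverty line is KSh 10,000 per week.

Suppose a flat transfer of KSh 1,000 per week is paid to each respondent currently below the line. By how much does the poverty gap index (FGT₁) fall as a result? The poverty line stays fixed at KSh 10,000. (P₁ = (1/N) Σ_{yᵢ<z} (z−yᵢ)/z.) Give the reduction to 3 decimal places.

Before: below the line — 19×KSh 3,000; poverty gap index (FGT₁) = 0.17733.
After the KSh 1,000 transfer: below the line — 19×KSh 4,000; poverty gap index (FGT₁) = 0.15200.
Reduction = 0.17733 − 0.15200 = 0.025.

0.025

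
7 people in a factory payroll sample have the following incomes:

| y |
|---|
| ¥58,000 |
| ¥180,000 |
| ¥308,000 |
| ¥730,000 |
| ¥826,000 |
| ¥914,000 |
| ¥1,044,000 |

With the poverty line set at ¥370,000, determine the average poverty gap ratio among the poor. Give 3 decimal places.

Poor units: ¥58,000, ¥180,000, ¥308,000 (q = 3 of N = 7).
Shortfall ratios (z−y)/z: 0.8432, 0.5135, 0.1676; sum = 1.524324.
The income-gap ratio divides by q (the poor only): 1.524324 / 3 = 0.508.

0.508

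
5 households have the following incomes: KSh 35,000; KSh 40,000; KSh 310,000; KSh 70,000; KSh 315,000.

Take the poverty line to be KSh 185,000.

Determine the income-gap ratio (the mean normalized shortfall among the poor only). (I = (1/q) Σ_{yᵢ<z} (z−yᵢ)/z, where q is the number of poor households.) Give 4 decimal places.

0.7387

Incomes under z: KSh 35,000, KSh 40,000, KSh 70,000 (q = 3 of N = 5).
Relative gaps: 0.8108, 0.7838, 0.6216; sum = 2.216216.
The income-gap ratio divides by q (the poor only): 2.216216 / 3 = 0.7387.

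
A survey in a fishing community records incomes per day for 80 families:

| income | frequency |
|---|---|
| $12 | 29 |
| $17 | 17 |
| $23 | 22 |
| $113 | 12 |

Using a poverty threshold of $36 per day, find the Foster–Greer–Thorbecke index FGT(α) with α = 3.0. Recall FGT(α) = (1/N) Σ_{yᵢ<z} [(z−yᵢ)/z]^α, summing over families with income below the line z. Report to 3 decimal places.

0.152

Below z: 29×$12, 17×$17, 22×$23 (q = 68 of N = 80).
Gap ratios (z−y)/z: (36−12)/36 = 0.6667 (×29); (36−17)/36 = 0.5278 (×17); (36−23)/36 = 0.3611 (×22).
Raised to α = 3.0: 0.29630 (×29); 0.14701 (×17); 0.04709 (×22).
Sum = 12.127765; FGT(3.0) = 12.127765 / 80 = 0.152.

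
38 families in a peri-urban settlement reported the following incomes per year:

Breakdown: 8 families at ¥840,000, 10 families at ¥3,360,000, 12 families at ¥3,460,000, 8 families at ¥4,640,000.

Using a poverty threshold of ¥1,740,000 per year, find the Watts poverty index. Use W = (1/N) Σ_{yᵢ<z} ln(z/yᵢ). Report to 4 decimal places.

Below the line: 8×¥840,000 (q = 8 of N = 38).
ln(z/y) terms: ln(1740000/840000) = 0.7282 (×8).
W = 5.825908 / 38 = 0.1533.

0.1533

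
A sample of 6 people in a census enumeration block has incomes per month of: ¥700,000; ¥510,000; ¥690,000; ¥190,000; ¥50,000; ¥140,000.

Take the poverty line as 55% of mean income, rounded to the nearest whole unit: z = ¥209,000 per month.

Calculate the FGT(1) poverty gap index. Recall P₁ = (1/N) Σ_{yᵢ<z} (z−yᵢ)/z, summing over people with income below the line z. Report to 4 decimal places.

0.1970

Poor units: ¥50,000, ¥140,000, ¥190,000 (q = 3 of N = 6).
Relative gaps: (209000−50000)/209000 = 0.7608; (209000−140000)/209000 = 0.3301; (209000−190000)/209000 = 0.0909.
Σ = 1.181818. Dividing by the full population N = 6 gives P₁ = 0.1970.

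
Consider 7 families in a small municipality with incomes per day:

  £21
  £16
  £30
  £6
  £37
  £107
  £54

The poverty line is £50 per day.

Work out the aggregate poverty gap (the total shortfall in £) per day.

£140

Incomes under z: £6, £16, £21, £30, £37 (q = 5 of N = 7).
Individual gaps: 50−6 = 44; 50−16 = 34; 50−21 = 29; 50−30 = 20; 50−37 = 13.
Aggregate gap = £140.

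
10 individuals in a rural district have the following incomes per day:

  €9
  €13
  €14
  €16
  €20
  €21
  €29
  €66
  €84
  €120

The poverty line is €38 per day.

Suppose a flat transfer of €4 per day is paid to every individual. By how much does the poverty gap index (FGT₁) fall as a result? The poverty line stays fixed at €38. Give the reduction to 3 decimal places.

Before: below the line — €9, €13, €14, €16, €20, €21, €29; poverty gap index (FGT₁) = 0.37895.
After the €4 transfer: below the line — €13, €17, €18, €20, €24, €25, €33; poverty gap index (FGT₁) = 0.30526.
Reduction = 0.37895 − 0.30526 = 0.074.

0.074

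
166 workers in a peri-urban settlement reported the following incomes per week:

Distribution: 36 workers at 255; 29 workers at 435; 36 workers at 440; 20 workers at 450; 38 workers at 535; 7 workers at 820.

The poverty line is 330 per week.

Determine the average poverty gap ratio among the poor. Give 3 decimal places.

Incomes under z: 36×255 (q = 36 of N = 166).
Relative gaps: 0.2273 (×36); sum = 8.181818.
I averages over the q = 36 poor units only: 8.181818 / 36 = 0.227.

0.227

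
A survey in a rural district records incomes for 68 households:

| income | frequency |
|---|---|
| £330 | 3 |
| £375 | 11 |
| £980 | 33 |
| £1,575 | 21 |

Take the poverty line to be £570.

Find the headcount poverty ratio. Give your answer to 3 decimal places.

14 of the 68 households have income below £570.
H = 14/68 = 0.206.

0.206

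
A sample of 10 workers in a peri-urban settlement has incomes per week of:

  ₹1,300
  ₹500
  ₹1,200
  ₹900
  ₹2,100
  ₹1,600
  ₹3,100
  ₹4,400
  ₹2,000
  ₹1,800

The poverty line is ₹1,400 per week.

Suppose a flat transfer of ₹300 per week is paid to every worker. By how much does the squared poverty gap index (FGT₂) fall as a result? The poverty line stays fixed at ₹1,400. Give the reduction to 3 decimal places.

Before: below the line — ₹500, ₹900, ₹1,200, ₹1,300; squared poverty gap index (FGT₂) = 0.05663.
After the ₹300 transfer: below the line — ₹800, ₹1,200; squared poverty gap index (FGT₂) = 0.02041.
Reduction = 0.05663 − 0.02041 = 0.036.

0.036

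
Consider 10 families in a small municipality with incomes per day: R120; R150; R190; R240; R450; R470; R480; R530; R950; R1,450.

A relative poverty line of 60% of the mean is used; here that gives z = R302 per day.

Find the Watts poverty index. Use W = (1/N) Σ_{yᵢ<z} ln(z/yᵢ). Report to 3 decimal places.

0.232

Poor units: R120, R150, R190, R240 (q = 4 of N = 10).
Log shortfalls: ln(302/120) = 0.9229; ln(302/150) = 0.6998; ln(302/190) = 0.4634; ln(302/240) = 0.2298.
W = 2.315918 / 10 = 0.232.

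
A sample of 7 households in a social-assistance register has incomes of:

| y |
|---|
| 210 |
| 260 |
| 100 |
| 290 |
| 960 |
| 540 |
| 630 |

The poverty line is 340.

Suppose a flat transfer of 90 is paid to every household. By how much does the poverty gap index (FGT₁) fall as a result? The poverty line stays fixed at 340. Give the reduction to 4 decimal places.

Before: below the line — 100, 210, 260, 290; poverty gap index (FGT₁) = 0.210084.
After the 90 transfer: below the line — 190, 300; poverty gap index (FGT₁) = 0.079832.
Reduction = 0.210084 − 0.079832 = 0.1303.

0.1303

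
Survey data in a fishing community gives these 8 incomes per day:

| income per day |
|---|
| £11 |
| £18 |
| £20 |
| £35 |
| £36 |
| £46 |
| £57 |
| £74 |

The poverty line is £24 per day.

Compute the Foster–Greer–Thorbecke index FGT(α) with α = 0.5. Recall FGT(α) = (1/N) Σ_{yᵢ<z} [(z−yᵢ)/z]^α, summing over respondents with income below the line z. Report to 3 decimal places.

0.206

Below the line: £11, £18, £20 (q = 3 of N = 8).
Shortfall ratios: (24−11)/24 = 0.5417; (24−18)/24 = 0.2500; (24−20)/24 = 0.1667.
Raised to α = 0.5: 0.73598; 0.50000; 0.40825.
Sum = 1.644228; FGT(0.5) = 1.644228 / 8 = 0.206.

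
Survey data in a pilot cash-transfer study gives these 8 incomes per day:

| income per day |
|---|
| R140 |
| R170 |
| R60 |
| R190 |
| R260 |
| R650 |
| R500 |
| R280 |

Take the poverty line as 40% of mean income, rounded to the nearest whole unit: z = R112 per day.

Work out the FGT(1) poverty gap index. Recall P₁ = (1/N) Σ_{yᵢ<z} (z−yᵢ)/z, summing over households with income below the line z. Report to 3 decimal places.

0.058

Incomes under z: R60 (q = 1 of N = 8).
Normalized shortfalls: (112−60)/112 = 0.4643.
Σ = 0.464286. Dividing by the full population N = 8 gives P₁ = 0.058.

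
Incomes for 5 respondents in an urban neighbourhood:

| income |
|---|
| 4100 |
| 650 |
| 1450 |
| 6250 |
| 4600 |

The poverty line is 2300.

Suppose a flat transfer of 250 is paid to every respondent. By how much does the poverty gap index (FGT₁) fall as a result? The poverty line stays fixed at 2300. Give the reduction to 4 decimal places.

0.0435

Before: below the line — 650, 1450; poverty gap index (FGT₁) = 0.217391.
After the 250 transfer: below the line — 900, 1700; poverty gap index (FGT₁) = 0.173913.
Reduction = 0.217391 − 0.173913 = 0.0435.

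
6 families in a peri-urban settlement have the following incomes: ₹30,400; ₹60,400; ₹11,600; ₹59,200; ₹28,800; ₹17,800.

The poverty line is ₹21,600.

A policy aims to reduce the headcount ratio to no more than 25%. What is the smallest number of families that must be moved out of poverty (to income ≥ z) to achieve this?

2 of the 6 families are poor, so H = 2/6 = 0.333.
A headcount ratio of at most 25% allows at most ⌊0.25 × 6⌋ = 1 poor families.
So at least 2 − 1 = 1 must be lifted.

1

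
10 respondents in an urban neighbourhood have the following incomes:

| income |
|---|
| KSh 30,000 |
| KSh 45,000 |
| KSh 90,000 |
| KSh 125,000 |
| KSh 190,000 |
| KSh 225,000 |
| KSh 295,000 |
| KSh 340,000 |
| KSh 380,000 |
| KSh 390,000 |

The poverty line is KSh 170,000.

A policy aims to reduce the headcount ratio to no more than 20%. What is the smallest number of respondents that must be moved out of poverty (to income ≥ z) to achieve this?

2

Currently q = 4 of N = 10 are below the line (H = 0.400).
A headcount ratio of at most 20% allows at most ⌊0.20 × 10⌋ = 2 poor respondents.
So at least 4 − 2 = 2 must be lifted.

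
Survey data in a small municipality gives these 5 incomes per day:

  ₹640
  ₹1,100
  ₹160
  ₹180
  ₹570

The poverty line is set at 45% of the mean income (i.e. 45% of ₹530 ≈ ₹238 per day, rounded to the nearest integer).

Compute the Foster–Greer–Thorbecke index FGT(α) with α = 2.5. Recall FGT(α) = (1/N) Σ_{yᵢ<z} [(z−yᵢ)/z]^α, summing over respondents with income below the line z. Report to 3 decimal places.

Poor units: ₹160, ₹180 (q = 2 of N = 5).
Normalized shortfalls: (238−160)/238 = 0.3277; (238−180)/238 = 0.2437.
Raised to α = 2.5: 0.06149; 0.02932.
Sum = 0.090806; FGT(2.5) = 0.090806 / 5 = 0.018.

0.018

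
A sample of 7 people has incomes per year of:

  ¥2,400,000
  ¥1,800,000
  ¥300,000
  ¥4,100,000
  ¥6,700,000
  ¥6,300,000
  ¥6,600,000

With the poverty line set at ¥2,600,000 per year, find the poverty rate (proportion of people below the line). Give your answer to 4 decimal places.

0.4286

3 of the 7 people have income below ¥2,600,000.
H = 3/7 = 0.4286.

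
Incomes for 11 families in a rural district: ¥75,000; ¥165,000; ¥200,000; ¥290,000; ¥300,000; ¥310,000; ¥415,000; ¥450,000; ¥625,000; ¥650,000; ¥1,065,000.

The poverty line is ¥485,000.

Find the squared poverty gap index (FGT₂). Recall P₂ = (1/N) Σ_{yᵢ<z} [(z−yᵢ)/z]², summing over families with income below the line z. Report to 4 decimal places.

0.1781

Below the line: ¥75,000, ¥165,000, ¥200,000, ¥290,000, ¥300,000, ¥310,000, ¥415,000, ¥450,000 (q = 8 of N = 11).
Relative gaps: (485000−75000)/485000 = 0.8454; (485000−165000)/485000 = 0.6598; (485000−200000)/485000 = 0.5876; (485000−290000)/485000 = 0.4021; (485000−300000)/485000 = 0.3814; (485000−310000)/485000 = 0.3608; (485000−415000)/485000 = 0.1443; (485000−450000)/485000 = 0.0722.
Squared: 0.7146; 0.4353; 0.3453; 0.1617; 0.1455; 0.1302; 0.0208; 0.0052.
Sum = 1.958657; P₂ = 1.958657 / 11 = 0.1781.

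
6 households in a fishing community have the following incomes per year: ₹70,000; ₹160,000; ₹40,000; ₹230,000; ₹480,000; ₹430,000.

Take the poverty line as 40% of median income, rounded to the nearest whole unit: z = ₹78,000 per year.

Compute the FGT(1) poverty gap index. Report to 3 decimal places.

Incomes under z: ₹40,000, ₹70,000 (q = 2 of N = 6).
Gap ratios (z−y)/z: (78000−40000)/78000 = 0.4872; (78000−70000)/78000 = 0.1026.
Σ = 0.589744. Dividing by the full population N = 6 gives P₁ = 0.098.

0.098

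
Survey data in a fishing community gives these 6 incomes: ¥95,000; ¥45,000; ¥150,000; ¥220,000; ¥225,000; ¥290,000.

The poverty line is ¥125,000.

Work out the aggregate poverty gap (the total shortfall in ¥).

¥110,000

Below z: ¥45,000, ¥95,000 (q = 2 of N = 6).
Individual gaps: 125000−45000 = 80000; 125000−95000 = 30000.
Aggregate gap = ¥110,000.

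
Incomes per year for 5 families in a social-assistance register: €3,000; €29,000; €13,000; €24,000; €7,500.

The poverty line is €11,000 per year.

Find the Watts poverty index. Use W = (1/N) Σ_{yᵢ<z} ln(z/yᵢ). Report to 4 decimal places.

0.3365

Below the line: €3,000, €7,500 (q = 2 of N = 5).
Log gaps: ln(11000/3000) = 1.2993; ln(11000/7500) = 0.3830.
W = 1.682275 / 5 = 0.3365.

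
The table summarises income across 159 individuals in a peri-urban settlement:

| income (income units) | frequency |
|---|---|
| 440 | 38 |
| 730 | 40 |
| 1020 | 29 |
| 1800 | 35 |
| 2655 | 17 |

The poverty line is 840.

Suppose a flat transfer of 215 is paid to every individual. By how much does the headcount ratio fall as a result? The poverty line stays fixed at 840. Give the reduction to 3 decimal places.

Before: below the line — 38×440, 40×730; headcount ratio = 0.49057.
After the 215 transfer: below the line — 38×655; headcount ratio = 0.23899.
Reduction = 0.49057 − 0.23899 = 0.252.

0.252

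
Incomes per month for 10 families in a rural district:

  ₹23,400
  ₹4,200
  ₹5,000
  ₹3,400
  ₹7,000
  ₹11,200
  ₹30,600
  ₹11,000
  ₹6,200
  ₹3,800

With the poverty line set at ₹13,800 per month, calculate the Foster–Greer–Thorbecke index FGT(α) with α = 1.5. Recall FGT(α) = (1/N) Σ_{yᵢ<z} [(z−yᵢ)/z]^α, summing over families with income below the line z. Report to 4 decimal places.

0.3288

Below z: ₹3,400, ₹3,800, ₹4,200, ₹5,000, ₹6,200, ₹7,000, ₹11,000, ₹11,200 (q = 8 of N = 10).
Normalized shortfalls: (13800−3400)/13800 = 0.7536; (13800−3800)/13800 = 0.7246; (13800−4200)/13800 = 0.6957; (13800−5000)/13800 = 0.6377; (13800−6200)/13800 = 0.5507; (13800−7000)/13800 = 0.4928; (13800−11000)/13800 = 0.2029; (13800−11200)/13800 = 0.1884.
Raised to α = 1.5: 0.65423; 0.61685; 0.58021; 0.50922; 0.40870; 0.34590; 0.09139; 0.08178.
Sum = 3.288284; FGT(1.5) = 3.288284 / 10 = 0.3288.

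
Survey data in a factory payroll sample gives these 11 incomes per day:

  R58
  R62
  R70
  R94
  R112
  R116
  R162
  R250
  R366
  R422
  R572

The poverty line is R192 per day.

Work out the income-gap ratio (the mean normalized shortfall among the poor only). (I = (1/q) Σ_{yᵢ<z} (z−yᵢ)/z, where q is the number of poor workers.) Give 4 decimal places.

0.4985

Below the line: R58, R62, R70, R94, R112, R116, R162 (q = 7 of N = 11).
Shortfall ratios (z−y)/z: 0.6979, 0.6771, 0.6354, 0.5104, 0.4167, 0.3958, 0.1562; sum = 3.489583.
The income-gap ratio divides by q (the poor only): 3.489583 / 7 = 0.4985.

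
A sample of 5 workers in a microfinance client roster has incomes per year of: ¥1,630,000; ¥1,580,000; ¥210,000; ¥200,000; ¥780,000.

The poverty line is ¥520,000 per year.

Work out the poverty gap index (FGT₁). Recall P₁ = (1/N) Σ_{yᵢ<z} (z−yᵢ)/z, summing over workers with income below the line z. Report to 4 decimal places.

0.2423

Below the line: ¥200,000, ¥210,000 (q = 2 of N = 5).
Relative gaps: (520000−200000)/520000 = 0.6154; (520000−210000)/520000 = 0.5962.
Σ = 1.211538. Dividing by the full population N = 5 gives P₁ = 0.2423.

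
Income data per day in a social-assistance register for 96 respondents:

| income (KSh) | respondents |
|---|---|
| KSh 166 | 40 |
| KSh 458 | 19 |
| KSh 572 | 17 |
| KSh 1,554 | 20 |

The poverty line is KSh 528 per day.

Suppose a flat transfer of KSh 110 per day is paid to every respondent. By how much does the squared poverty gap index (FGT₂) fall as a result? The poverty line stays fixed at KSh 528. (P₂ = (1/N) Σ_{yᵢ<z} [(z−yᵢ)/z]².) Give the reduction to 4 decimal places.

0.1044

Before: below the line — 40×KSh 166, 19×KSh 458; squared poverty gap index (FGT₂) = 0.199335.
After the KSh 110 transfer: below the line — 40×KSh 276; squared poverty gap index (FGT₂) = 0.094912.
Reduction = 0.199335 − 0.094912 = 0.1044.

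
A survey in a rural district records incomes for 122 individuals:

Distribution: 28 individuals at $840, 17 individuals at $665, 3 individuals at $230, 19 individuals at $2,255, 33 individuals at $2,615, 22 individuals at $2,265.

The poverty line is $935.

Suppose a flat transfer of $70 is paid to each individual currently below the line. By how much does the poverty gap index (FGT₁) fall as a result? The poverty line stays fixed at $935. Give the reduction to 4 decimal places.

Before: below the line — 3×$230, 17×$665, 28×$840; poverty gap index (FGT₁) = 0.082099.
After the $70 transfer: below the line — 3×$300, 17×$735, 28×$910; poverty gap index (FGT₁) = 0.052643.
Reduction = 0.082099 − 0.052643 = 0.0295.

0.0295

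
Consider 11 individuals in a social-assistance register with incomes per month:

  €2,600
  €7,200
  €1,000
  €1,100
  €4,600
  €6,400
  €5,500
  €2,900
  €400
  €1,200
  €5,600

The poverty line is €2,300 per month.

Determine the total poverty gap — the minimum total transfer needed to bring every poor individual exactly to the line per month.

Below the line: €400, €1,000, €1,100, €1,200 (q = 4 of N = 11).
Individual gaps: 2300−400 = 1900; 2300−1000 = 1300; 2300−1100 = 1200; 2300−1200 = 1100.
Aggregate gap = €5,500.

€5,500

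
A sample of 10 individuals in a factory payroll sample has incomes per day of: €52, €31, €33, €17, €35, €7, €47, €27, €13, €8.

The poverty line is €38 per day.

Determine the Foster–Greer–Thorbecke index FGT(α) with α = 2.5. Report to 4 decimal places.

0.1801

Below the line: €7, €8, €13, €17, €27, €31, €33, €35 (q = 8 of N = 10).
Gap ratios (z−y)/z: (38−7)/38 = 0.8158; (38−8)/38 = 0.7895; (38−13)/38 = 0.6579; (38−17)/38 = 0.5526; (38−27)/38 = 0.2895; (38−31)/38 = 0.1842; (38−33)/38 = 0.1316; (38−35)/38 = 0.0789.
Raised to α = 2.5: 0.60110; 0.55379; 0.35107; 0.22703; 0.04508; 0.01456; 0.00628; 0.00175.
Sum = 1.800667; FGT(2.5) = 1.800667 / 10 = 0.1801.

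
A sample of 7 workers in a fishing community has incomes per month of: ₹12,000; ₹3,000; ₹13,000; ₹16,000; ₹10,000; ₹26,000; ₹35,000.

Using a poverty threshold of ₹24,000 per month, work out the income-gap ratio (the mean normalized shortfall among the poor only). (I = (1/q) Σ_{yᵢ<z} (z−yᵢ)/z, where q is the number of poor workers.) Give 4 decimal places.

Incomes under z: ₹3,000, ₹10,000, ₹12,000, ₹13,000, ₹16,000 (q = 5 of N = 7).
Shortfall ratios (z−y)/z: 0.8750, 0.5833, 0.5000, 0.4583, 0.3333; sum = 2.750000.
The income-gap ratio divides by q (the poor only): 2.750000 / 5 = 0.5500.

0.5500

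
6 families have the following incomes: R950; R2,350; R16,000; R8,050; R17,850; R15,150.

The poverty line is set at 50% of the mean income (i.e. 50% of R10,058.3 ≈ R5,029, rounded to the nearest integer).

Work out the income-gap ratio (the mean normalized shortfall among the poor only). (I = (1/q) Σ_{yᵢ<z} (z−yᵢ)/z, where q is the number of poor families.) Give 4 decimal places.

Below the line: R950, R2,350 (q = 2 of N = 6).
Shortfall ratios (z−y)/z: 0.8111, 0.5327; sum = 1.343806.
The income-gap ratio divides by q (the poor only): 1.343806 / 2 = 0.6719.

0.6719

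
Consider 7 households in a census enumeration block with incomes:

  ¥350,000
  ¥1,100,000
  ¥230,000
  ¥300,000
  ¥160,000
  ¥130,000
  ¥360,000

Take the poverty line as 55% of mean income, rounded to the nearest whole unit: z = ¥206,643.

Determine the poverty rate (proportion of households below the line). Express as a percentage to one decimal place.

28.6%

2 of the 7 households have income below ¥206,643.
H = 2/7 = 28.6%.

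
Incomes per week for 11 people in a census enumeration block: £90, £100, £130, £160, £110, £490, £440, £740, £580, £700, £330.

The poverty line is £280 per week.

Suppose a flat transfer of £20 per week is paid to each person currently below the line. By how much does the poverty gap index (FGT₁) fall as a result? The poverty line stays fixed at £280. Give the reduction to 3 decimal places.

Before: below the line — £90, £100, £110, £130, £160; poverty gap index (FGT₁) = 0.26299.
After the £20 transfer: below the line — £110, £120, £130, £150, £180; poverty gap index (FGT₁) = 0.23052.
Reduction = 0.26299 − 0.23052 = 0.032.

0.032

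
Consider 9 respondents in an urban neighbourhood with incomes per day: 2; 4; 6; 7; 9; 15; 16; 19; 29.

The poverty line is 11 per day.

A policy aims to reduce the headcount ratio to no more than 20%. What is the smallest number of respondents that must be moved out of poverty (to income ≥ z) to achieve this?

Currently q = 5 of N = 9 are below the line (H = 0.556).
A headcount ratio of at most 20% allows at most ⌊0.20 × 9⌋ = 1 poor respondents.
So at least 5 − 1 = 4 must be lifted.

4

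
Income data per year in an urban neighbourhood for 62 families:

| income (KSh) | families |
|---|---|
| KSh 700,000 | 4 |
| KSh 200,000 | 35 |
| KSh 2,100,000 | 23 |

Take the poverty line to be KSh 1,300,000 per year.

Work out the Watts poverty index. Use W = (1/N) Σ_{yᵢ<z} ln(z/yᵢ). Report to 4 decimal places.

1.0966

Below z: 35×KSh 200,000, 4×KSh 700,000 (q = 39 of N = 62).
Log shortfalls: ln(1300000/200000) = 1.8718 (×35); ln(1300000/700000) = 0.6190 (×4).
W = 67.989233 / 62 = 1.0966.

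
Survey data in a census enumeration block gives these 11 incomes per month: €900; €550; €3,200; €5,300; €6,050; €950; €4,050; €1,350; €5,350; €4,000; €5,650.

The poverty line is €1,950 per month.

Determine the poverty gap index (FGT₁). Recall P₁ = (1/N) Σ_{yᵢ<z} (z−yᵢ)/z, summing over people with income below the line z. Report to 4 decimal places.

Poor units: €550, €900, €950, €1,350 (q = 4 of N = 11).
Normalized shortfalls: (1950−550)/1950 = 0.7179; (1950−900)/1950 = 0.5385; (1950−950)/1950 = 0.5128; (1950−1350)/1950 = 0.3077.
Sum of shortfalls = 2.076923; P₁ averages over all N: 2.076923 / 11 = 0.1888.

0.1888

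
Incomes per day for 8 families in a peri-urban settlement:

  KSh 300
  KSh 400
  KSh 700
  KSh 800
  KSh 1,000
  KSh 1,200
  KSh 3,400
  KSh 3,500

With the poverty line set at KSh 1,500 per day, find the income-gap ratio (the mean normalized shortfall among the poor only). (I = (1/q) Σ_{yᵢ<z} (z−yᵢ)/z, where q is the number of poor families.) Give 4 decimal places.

Incomes under z: KSh 300, KSh 400, KSh 700, KSh 800, KSh 1,000, KSh 1,200 (q = 6 of N = 8).
Shortfall ratios (z−y)/z: 0.8000, 0.7333, 0.5333, 0.4667, 0.3333, 0.2000; sum = 3.066667.
The income-gap ratio divides by q (the poor only): 3.066667 / 6 = 0.5111.

0.5111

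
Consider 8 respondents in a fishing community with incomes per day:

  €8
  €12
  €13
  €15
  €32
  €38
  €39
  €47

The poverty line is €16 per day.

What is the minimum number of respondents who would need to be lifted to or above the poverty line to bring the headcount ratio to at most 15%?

4 of the 8 respondents are poor, so H = 4/8 = 0.500.
A headcount ratio of at most 15% allows at most ⌊0.15 × 8⌋ = 1 poor respondents.
So at least 4 − 1 = 3 must be lifted.

3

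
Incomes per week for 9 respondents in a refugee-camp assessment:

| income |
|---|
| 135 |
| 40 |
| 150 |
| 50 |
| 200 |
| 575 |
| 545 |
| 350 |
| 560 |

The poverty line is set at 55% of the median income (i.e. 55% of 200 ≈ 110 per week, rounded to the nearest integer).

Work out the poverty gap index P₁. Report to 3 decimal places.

Incomes under z: 40, 50 (q = 2 of N = 9).
Shortfall ratios: (110−40)/110 = 0.6364; (110−50)/110 = 0.5455.
Σ = 1.181818. Dividing by the full population N = 9 gives P₁ = 0.131.

0.131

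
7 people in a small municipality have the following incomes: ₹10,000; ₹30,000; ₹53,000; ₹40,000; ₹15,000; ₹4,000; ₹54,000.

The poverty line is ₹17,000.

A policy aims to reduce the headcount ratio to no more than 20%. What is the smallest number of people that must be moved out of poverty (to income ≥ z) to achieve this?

2

Currently q = 3 of N = 7 are below the line (H = 0.429).
A headcount ratio of at most 20% allows at most ⌊0.20 × 7⌋ = 1 poor people.
So at least 3 − 1 = 2 must be lifted.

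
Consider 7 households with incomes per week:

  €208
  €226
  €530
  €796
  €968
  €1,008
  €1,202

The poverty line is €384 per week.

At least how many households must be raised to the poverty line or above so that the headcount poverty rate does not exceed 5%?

2 of the 7 households are poor, so H = 2/7 = 0.286.
A headcount ratio of at most 5% allows at most ⌊0.05 × 7⌋ = 0 poor households.
So at least 2 − 0 = 2 must be lifted.

2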